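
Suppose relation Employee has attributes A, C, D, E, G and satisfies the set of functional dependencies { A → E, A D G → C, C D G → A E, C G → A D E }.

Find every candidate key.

CG, ADG

Attribute G never appears on the right-hand side of any dependency, so G must belong to every candidate key.
{G}⁺ = {G}, which is not all of the schema, so we must add further attributes.
{C, G}⁺: CG→ADE adds A, D, E → {A, C, D, E, G}.
{A, D, G}⁺: A→E adds E; ADG→C adds C → {A, C, D, E, G}.
Any other superkey contains one of these as a subset, so there are no further candidate keys.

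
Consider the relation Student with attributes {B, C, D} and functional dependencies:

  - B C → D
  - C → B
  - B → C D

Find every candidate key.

{B}⁺: B→CD adds C, D → {B, C, D}.
{C}⁺: C→B adds B; B→CD adds D → {B, C, D}.

{B}, {C}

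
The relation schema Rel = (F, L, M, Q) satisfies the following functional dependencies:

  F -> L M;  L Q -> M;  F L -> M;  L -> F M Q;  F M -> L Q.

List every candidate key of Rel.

{F}⁺: F→LM adds L, M; L→FMQ adds Q → {F, L, M, Q}.
{L}⁺: L→FMQ adds F, M, Q → {F, L, M, Q}.

{F}; {L}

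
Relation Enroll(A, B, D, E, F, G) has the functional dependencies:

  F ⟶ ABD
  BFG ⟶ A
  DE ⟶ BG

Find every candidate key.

EF

Attributes E, F never appear on any right-hand side, so every candidate key must contain {E, F}.
{E, F}⁺ = {A, B, D, E, F, G}, which is all of the schema, so {E, F} is the only candidate key.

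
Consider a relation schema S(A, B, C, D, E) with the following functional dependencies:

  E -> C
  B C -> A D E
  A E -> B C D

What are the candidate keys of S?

{A, E}, {B, C}, {B, E}

{A, E}⁺: E→C adds C; AE→BCD adds B, D → {A, B, C, D, E}. Minimal: {E}⁺ = {C, E}; {A}⁺ = {A} — none reach the full schema.
{B, C}⁺: BC→ADE adds A, D, E → {A, B, C, D, E}. Minimal: {C}⁺ = {C}; {B}⁺ = {B} — none reach the full schema.
{B, E}⁺: E→C adds C; BC→ADE adds A, D → {A, B, C, D, E}. Minimal: {E}⁺ = {C, E}; {B}⁺ = {B} — none reach the full schema.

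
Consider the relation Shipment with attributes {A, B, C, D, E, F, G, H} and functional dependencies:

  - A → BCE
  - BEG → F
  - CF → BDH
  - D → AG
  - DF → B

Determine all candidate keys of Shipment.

(D), (A, F), (A, G), (C, F), (B, C, E, G)

{D}⁺: D→AG adds A, G; A→BCE adds B, C, E; BEG→F adds F; CF→BDH adds H → {A, B, C, D, E, F, G, H}.
{A, F}⁺: A→BCE adds B, C, E; CF→BDH adds D, H; D→AG adds G → {A, B, C, D, E, F, G, H}. Minimal: {F}⁺ = {F}; {A}⁺ = {A, B, C, E} — none reach the full schema.
{A, G}⁺: A→BCE adds B, C, E; BEG→F adds F; CF→BDH adds D, H → {A, B, C, D, E, F, G, H}. Minimal: {G}⁺ = {G}; {A}⁺ = {A, B, C, E} — none reach the full schema.
{C, F}⁺: CF→BDH adds B, D, H; D→AG adds A, G; A→BCE adds E → {A, B, C, D, E, F, G, H}. Minimal: {F}⁺ = {F}; {C}⁺ = {C} — none reach the full schema.
{B, C, E, G}⁺: BEG→F adds F; CF→BDH adds D, H; D→AG adds A → {A, B, C, D, E, F, G, H}. Minimal: {C, E, G}⁺ = {C, E, G}; {B, E, G}⁺ = {B, E, F, G}; {B, C, G}⁺ = {B, C, G}; … — none reach the full schema.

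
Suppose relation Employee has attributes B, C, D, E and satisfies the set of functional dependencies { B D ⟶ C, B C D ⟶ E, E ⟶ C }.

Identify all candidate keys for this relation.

Attributes B, D never appear on any right-hand side, so every candidate key must contain {B, D}.
{B, D}⁺ = {B, C, D, E}, which is all of the schema, so {B, D} is the only candidate key.

(B, D)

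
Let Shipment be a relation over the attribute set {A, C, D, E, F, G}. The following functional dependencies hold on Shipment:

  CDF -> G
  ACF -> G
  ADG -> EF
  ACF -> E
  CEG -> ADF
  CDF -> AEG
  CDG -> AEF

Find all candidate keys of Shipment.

ACF, CDF, CDG, CEG

Attribute C never appears on the right-hand side of any dependency, so C must belong to every candidate key.
{C}⁺ = {C}, which is not all of the schema, so we must add further attributes.
{A, C, F}⁺: ACF→G adds G; ACF→E adds E; CEG→ADF adds D → {A, C, D, E, F, G}. Minimal: {C, F}⁺ = {C, F}; {A, F}⁺ = {A, F}; {A, C}⁺ = {A, C} — none reach the full schema.
{C, D, F}⁺: CDF→G adds G; CDF→AEG adds A, E → {A, C, D, E, F, G}. Minimal: {D, F}⁺ = {D, F}; {C, F}⁺ = {C, F}; {C, D}⁺ = {C, D} — none reach the full schema.
{C, D, G}⁺: CDG→AEF adds A, E, F → {A, C, D, E, F, G}. Minimal: {D, G}⁺ = {D, G}; {C, G}⁺ = {C, G}; {C, D}⁺ = {C, D} — none reach the full schema.
{C, E, G}⁺: CEG→ADF adds A, D, F → {A, C, D, E, F, G}. Minimal: {E, G}⁺ = {E, G}; {C, G}⁺ = {C, G}; {C, E}⁺ = {C, E} — none reach the full schema.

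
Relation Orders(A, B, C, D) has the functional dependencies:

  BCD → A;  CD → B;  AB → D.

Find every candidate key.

{C, D}, {A, B, C}

Attribute C never appears on the right-hand side of any dependency, so C must belong to every candidate key.
{C}⁺ = {C}, which is not all of the schema, so we must add further attributes.
{C, D}⁺: CD→B adds B; BCD→A adds A → {A, B, C, D}. Minimal: {D}⁺ = {D}; {C}⁺ = {C} — none reach the full schema.
{A, B, C}⁺: AB→D adds D → {A, B, C, D}. Minimal: {B, C}⁺ = {B, C}; {A, C}⁺ = {A, C}; {A, B}⁺ = {A, B, D} — none reach the full schema.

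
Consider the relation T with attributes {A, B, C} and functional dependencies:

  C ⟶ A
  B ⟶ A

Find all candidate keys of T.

Attributes B, C never appear on any right-hand side, so every candidate key must contain {B, C}.
{B, C}⁺ = {A, B, C}, which is all of the schema, so {B, C} is the only candidate key.

{B, C}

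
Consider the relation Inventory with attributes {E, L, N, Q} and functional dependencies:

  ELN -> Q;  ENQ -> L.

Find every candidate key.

ELN, ENQ

Attributes E, N never appear on any right-hand side, so every candidate key must contain {E, N}.
{E, N}⁺ = {E, N}, which is not all of the schema, so we must add further attributes.
{E, L, N}⁺: ELN→Q adds Q → {E, L, N, Q}. Minimal: {L, N}⁺ = {L, N}; {E, N}⁺ = {E, N}; {E, L}⁺ = {E, L} — none reach the full schema.
{E, N, Q}⁺: ENQ→L adds L → {E, L, N, Q}. Minimal: {N, Q}⁺ = {N, Q}; {E, Q}⁺ = {E, Q}; {E, N}⁺ = {E, N} — none reach the full schema.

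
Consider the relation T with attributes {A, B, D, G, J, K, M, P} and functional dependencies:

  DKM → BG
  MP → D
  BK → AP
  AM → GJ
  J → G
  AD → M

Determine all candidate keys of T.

Attribute K never appears on the right-hand side of any dependency, so K must belong to every candidate key.
{K}⁺ = {K}, which is not all of the schema, so we must add further attributes.
{A, D, K}⁺: AD→M adds M; DKM→BG adds B, G; BK→AP adds P; AM→GJ adds J → {A, B, D, G, J, K, M, P}. Minimal: {D, K}⁺ = {D, K}; {A, K}⁺ = {A, K}; {A, D}⁺ = {A, D, G, J, M} — none reach the full schema.
{B, D, K}⁺: BK→AP adds A, P; AD→M adds M; DKM→BG adds G; AM→GJ adds J → {A, B, D, G, J, K, M, P}. Minimal: {D, K}⁺ = {D, K}; {B, K}⁺ = {A, B, K, P}; {B, D}⁺ = {B, D} — none reach the full schema.
{B, K, M}⁺: BK→AP adds A, P; AM→GJ adds G, J; MP→D adds D → {A, B, D, G, J, K, M, P}. Minimal: {K, M}⁺ = {K, M}; {B, M}⁺ = {B, M}; {B, K}⁺ = {A, B, K, P} — none reach the full schema.
{D, K, M}⁺: DKM→BG adds B, G; BK→AP adds A, P; AM→GJ adds J → {A, B, D, G, J, K, M, P}. Minimal: {K, M}⁺ = {K, M}; {D, M}⁺ = {D, M}; {D, K}⁺ = {D, K} — none reach the full schema.
{K, M, P}⁺: MP→D adds D; DKM→BG adds B, G; BK→AP adds A; AM→GJ adds J → {A, B, D, G, J, K, M, P}. Minimal: {M, P}⁺ = {D, M, P}; {K, P}⁺ = {K, P}; {K, M}⁺ = {K, M} — none reach the full schema.
Any other superkey contains one of these as a subset, so there are no further candidate keys.

{A, D, K}, {B, D, K}, {B, K, M}, {D, K, M}, {K, M, P}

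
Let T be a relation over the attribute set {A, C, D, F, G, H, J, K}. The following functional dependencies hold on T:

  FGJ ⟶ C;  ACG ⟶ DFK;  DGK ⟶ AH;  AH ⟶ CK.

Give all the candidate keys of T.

{A, C, G, J}, {A, F, G, J}, {A, G, H, J}, {D, G, J, K}

Attributes G, J never appear on any right-hand side, so every candidate key must contain {G, J}.
{G, J}⁺ = {G, J}, which is not all of the schema, so we must add further attributes.
{A, C, G, J}⁺: ACG→DFK adds D, F, K; DGK→AH adds H → {A, C, D, F, G, H, J, K}. Minimal: {C, G, J}⁺ = {C, G, J}; {A, G, J}⁺ = {A, G, J}; {A, C, J}⁺ = {A, C, J}; … — none reach the full schema.
{A, F, G, J}⁺: FGJ→C adds C; ACG→DFK adds D, K; DGK→AH adds H → {A, C, D, F, G, H, J, K}. Minimal: {F, G, J}⁺ = {C, F, G, J}; {A, G, J}⁺ = {A, G, J}; {A, F, J}⁺ = {A, F, J}; … — none reach the full schema.
{A, G, H, J}⁺: AH→CK adds C, K; ACG→DFK adds D, F → {A, C, D, F, G, H, J, K}. Minimal: {G, H, J}⁺ = {G, H, J}; {A, H, J}⁺ = {A, C, H, J, K}; {A, G, J}⁺ = {A, G, J}; … — none reach the full schema.
{D, G, J, K}⁺: DGK→AH adds A, H; AH→CK adds C; ACG→DFK adds F → {A, C, D, F, G, H, J, K}. Minimal: {G, J, K}⁺ = {G, J, K}; {D, J, K}⁺ = {D, J, K}; {D, G, K}⁺ = {A, C, D, F, G, H, K}; … — none reach the full schema.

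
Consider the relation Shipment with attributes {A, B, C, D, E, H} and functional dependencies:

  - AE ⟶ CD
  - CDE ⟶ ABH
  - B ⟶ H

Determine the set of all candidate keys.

AE, CDE

Attribute E never appears on the right-hand side of any dependency, so E must belong to every candidate key.
{E}⁺ = {E}, which is not all of the schema, so we must add further attributes.
{A, E}⁺: AE→CD adds C, D; CDE→ABH adds B, H → {A, B, C, D, E, H}. Minimal: {E}⁺ = {E}; {A}⁺ = {A} — none reach the full schema.
{C, D, E}⁺: CDE→ABH adds A, B, H → {A, B, C, D, E, H}. Minimal: {D, E}⁺ = {D, E}; {C, E}⁺ = {C, E}; {C, D}⁺ = {C, D} — none reach the full schema.
Any other superkey contains one of these as a subset, so there are no further candidate keys.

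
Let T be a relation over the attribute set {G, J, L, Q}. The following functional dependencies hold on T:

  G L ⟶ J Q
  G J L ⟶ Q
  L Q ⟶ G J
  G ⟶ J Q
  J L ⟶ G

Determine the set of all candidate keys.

Attribute L never appears on the right-hand side of any dependency, so L must belong to every candidate key.
{L}⁺ = {L}, which is not all of the schema, so we must add further attributes.
{G, L}⁺: GL→JQ adds J, Q → {G, J, L, Q}. Minimal: {L}⁺ = {L}; {G}⁺ = {G, J, Q} — none reach the full schema.
{J, L}⁺: JL→G adds G; GL→JQ adds Q → {G, J, L, Q}. Minimal: {L}⁺ = {L}; {J}⁺ = {J} — none reach the full schema.
{L, Q}⁺: LQ→GJ adds G, J → {G, J, L, Q}. Minimal: {Q}⁺ = {Q}; {L}⁺ = {L} — none reach the full schema.
Any other superkey contains one of these as a subset, so there are no further candidate keys.

{G, L}, {J, L}, {L, Q}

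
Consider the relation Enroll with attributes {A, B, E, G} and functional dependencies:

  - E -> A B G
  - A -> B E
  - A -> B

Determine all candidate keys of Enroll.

{A}; {E}

{A}⁺: A→BE adds B, E; E→ABG adds G → {A, B, E, G}.
{E}⁺: E→ABG adds A, B, G → {A, B, E, G}.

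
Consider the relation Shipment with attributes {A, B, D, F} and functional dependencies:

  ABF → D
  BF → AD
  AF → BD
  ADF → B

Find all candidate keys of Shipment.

(A, F); (B, F)

Attribute F never appears on the right-hand side of any dependency, so F must belong to every candidate key.
{F}⁺ = {F}, which is not all of the schema, so we must add further attributes.
{A, F}⁺: AF→BD adds B, D → {A, B, D, F}. Minimal: {F}⁺ = {F}; {A}⁺ = {A} — none reach the full schema.
{B, F}⁺: BF→AD adds A, D → {A, B, D, F}. Minimal: {F}⁺ = {F}; {B}⁺ = {B} — none reach the full schema.
Any other superkey contains one of these as a subset, so there are no further candidate keys.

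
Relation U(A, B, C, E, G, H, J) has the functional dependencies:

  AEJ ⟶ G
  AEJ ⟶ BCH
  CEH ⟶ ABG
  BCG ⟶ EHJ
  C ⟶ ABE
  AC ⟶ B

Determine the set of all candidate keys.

{C, G}⁺: C→ABE adds A, B, E; BCG→EHJ adds H, J → {A, B, C, E, G, H, J}.
{C, H}⁺: C→ABE adds A, B, E; CEH→ABG adds G; BCG→EHJ adds J → {A, B, C, E, G, H, J}.
{C, J}⁺: C→ABE adds A, B, E; AEJ→G adds G; AEJ→BCH adds H → {A, B, C, E, G, H, J}.
{A, E, J}⁺: AEJ→G adds G; AEJ→BCH adds B, C, H → {A, B, C, E, G, H, J}.
Any other superkey contains one of these as a subset, so there are no further candidate keys.

(C, G), (C, H), (C, J), (A, E, J)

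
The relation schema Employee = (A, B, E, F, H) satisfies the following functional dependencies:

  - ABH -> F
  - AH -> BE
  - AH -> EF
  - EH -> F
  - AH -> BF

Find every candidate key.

Attributes A, H never appear on any right-hand side, so every candidate key must contain {A, H}.
{A, H}⁺ = {A, B, E, F, H}, which is all of the schema, so {A, H} is the only candidate key.

{A, H}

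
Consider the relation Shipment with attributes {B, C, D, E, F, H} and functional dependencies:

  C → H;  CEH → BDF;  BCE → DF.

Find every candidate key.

{C, E}

Attributes C, E never appear on any right-hand side, so every candidate key must contain {C, E}.
{C, E}⁺ = {B, C, D, E, F, H}, which is all of the schema, so {C, E} is the only candidate key.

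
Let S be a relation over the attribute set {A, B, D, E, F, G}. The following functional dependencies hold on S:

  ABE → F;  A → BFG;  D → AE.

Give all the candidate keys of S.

Attribute D never appears on the right-hand side of any dependency, so D must belong to every candidate key.
{D}⁺ = {A, B, D, E, F, G}, which is all of the schema, so {D} is the only candidate key.

D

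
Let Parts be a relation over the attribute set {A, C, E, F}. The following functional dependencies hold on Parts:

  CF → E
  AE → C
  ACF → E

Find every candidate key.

{A, C, F}, {A, E, F}

Attributes A, F never appear on any right-hand side, so every candidate key must contain {A, F}.
{A, F}⁺ = {A, F}, which is not all of the schema, so we must add further attributes.
{A, C, F}⁺: CF→E adds E → {A, C, E, F}. Minimal: {C, F}⁺ = {C, E, F}; {A, F}⁺ = {A, F}; {A, C}⁺ = {A, C} — none reach the full schema.
{A, E, F}⁺: AE→C adds C → {A, C, E, F}. Minimal: {E, F}⁺ = {E, F}; {A, F}⁺ = {A, F}; {A, E}⁺ = {A, C, E} — none reach the full schema.
Any other superkey contains one of these as a subset, so there are no further candidate keys.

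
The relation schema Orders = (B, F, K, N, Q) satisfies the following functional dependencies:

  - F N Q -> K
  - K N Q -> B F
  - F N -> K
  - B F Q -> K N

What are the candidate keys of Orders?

Attribute Q never appears on the right-hand side of any dependency, so Q must belong to every candidate key.
{Q}⁺ = {Q}, which is not all of the schema, so we must add further attributes.
{B, F, Q}⁺: BFQ→KN adds K, N → {B, F, K, N, Q}. Minimal: {F, Q}⁺ = {F, Q}; {B, Q}⁺ = {B, Q}; {B, F}⁺ = {B, F} — none reach the full schema.
{F, N, Q}⁺: FNQ→K adds K; KNQ→BF adds B → {B, F, K, N, Q}. Minimal: {N, Q}⁺ = {N, Q}; {F, Q}⁺ = {F, Q}; {F, N}⁺ = {F, K, N} — none reach the full schema.
{K, N, Q}⁺: KNQ→BF adds B, F → {B, F, K, N, Q}. Minimal: {N, Q}⁺ = {N, Q}; {K, Q}⁺ = {K, Q}; {K, N}⁺ = {K, N} — none reach the full schema.

(B, F, Q); (F, N, Q); (K, N, Q)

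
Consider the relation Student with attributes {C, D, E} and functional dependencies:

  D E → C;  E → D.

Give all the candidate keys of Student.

E

Attribute E never appears on the right-hand side of any dependency, so E must belong to every candidate key.
{E}⁺ = {C, D, E}, which is all of the schema, so {E} is the only candidate key.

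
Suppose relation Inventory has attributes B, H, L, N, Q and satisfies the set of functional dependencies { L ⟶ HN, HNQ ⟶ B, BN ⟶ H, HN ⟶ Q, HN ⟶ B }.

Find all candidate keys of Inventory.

{L}

{L}⁺: L→HN adds H, N; HN→Q adds Q; HN→B adds B → {B, H, L, N, Q}.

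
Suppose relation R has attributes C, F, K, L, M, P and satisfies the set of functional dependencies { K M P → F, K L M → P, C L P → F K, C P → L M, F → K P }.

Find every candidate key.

{C, F}, {C, P}, {C, K, L, M}

Attribute C never appears on the right-hand side of any dependency, so C must belong to every candidate key.
{C}⁺ = {C}, which is not all of the schema, so we must add further attributes.
{C, F}⁺: F→KP adds K, P; CP→LM adds L, M → {C, F, K, L, M, P}.
{C, P}⁺: CP→LM adds L, M; CLP→FK adds F, K → {C, F, K, L, M, P}.
{C, K, L, M}⁺: KLM→P adds P; CLP→FK adds F → {C, F, K, L, M, P}.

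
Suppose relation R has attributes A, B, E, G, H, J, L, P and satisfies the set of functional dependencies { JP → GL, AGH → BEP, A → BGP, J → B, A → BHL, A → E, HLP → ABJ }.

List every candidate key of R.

(A), (H, J, P), (H, L, P)

{A}⁺: A→BGP adds B, G, P; A→BHL adds H, L; A→E adds E; HLP→ABJ adds J → {A, B, E, G, H, J, L, P}.
{H, J, P}⁺: JP→GL adds G, L; J→B adds B; HLP→ABJ adds A; AGH→BEP adds E → {A, B, E, G, H, J, L, P}. Minimal: {J, P}⁺ = {B, G, J, L, P}; {H, P}⁺ = {H, P}; {H, J}⁺ = {B, H, J} — none reach the full schema.
{H, L, P}⁺: HLP→ABJ adds A, B, J; JP→GL adds G; AGH→BEP adds E → {A, B, E, G, H, J, L, P}. Minimal: {L, P}⁺ = {L, P}; {H, P}⁺ = {H, P}; {H, L}⁺ = {H, L} — none reach the full schema.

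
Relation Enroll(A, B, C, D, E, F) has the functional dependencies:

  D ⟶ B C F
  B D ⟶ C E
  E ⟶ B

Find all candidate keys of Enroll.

{A, D}

Attributes A, D never appear on any right-hand side, so every candidate key must contain {A, D}.
{A, D}⁺ = {A, B, C, D, E, F}, which is all of the schema, so {A, D} is the only candidate key.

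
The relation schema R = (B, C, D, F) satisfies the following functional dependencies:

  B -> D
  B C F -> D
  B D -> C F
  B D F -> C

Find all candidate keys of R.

{B}

{B}⁺: B→D adds D; BD→CF adds C, F → {B, C, D, F}.
No other minimal superkey exists.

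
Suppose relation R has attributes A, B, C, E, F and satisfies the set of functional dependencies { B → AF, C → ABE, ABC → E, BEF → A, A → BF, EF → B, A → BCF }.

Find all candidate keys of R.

{A}⁺: A→BF adds B, F; A→BCF adds C; C→ABE adds E → {A, B, C, E, F}.
{B}⁺: B→AF adds A, F; A→BCF adds C; C→ABE adds E → {A, B, C, E, F}.
{C}⁺: C→ABE adds A, B, E; A→BF adds F → {A, B, C, E, F}.
{E, F}⁺: EF→B adds B; B→AF adds A; A→BCF adds C → {A, B, C, E, F}. Minimal: {F}⁺ = {F}; {E}⁺ = {E} — none reach the full schema.
Any other superkey contains one of these as a subset, so there are no further candidate keys.

A, B, C, EF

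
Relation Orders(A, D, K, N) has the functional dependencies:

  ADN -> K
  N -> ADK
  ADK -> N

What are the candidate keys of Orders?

{N}⁺: N→ADK adds A, D, K → {A, D, K, N}.
{A, D, K}⁺: ADK→N adds N → {A, D, K, N}. Minimal: {D, K}⁺ = {D, K}; {A, K}⁺ = {A, K}; {A, D}⁺ = {A, D} — none reach the full schema.

{N}, {A, D, K}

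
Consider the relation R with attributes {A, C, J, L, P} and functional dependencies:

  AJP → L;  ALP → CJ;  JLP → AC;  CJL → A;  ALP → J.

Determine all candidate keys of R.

AJP; ALP; JLP

Attribute P never appears on the right-hand side of any dependency, so P must belong to every candidate key.
{P}⁺ = {P}, which is not all of the schema, so we must add further attributes.
{A, J, P}⁺: AJP→L adds L; ALP→CJ adds C → {A, C, J, L, P}. Minimal: {J, P}⁺ = {J, P}; {A, P}⁺ = {A, P}; {A, J}⁺ = {A, J} — none reach the full schema.
{A, L, P}⁺: ALP→CJ adds C, J → {A, C, J, L, P}. Minimal: {L, P}⁺ = {L, P}; {A, P}⁺ = {A, P}; {A, L}⁺ = {A, L} — none reach the full schema.
{J, L, P}⁺: JLP→AC adds A, C → {A, C, J, L, P}. Minimal: {L, P}⁺ = {L, P}; {J, P}⁺ = {J, P}; {J, L}⁺ = {J, L} — none reach the full schema.
Any other superkey contains one of these as a subset, so there are no further candidate keys.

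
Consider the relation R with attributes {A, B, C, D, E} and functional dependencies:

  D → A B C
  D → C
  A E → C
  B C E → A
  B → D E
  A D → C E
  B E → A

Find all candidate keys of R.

{B}⁺: B→DE adds D, E; BE→A adds A; D→ABC adds C → {A, B, C, D, E}.
{D}⁺: D→ABC adds A, B, C; B→DE adds E → {A, B, C, D, E}.

{B}, {D}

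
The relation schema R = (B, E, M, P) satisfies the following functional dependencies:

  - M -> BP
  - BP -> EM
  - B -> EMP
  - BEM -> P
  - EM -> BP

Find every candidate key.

(B), (M)

{B}⁺: B→EMP adds E, M, P → {B, E, M, P}.
{M}⁺: M→BP adds B, P; BP→EM adds E → {B, E, M, P}.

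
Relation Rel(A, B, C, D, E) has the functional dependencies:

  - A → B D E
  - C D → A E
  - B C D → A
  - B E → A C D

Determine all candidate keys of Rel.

{A}⁺: A→BDE adds B, D, E; BE→ACD adds C → {A, B, C, D, E}.
{B, E}⁺: BE→ACD adds A, C, D → {A, B, C, D, E}. Minimal: {E}⁺ = {E}; {B}⁺ = {B} — none reach the full schema.
{C, D}⁺: CD→AE adds A, E; A→BDE adds B → {A, B, C, D, E}. Minimal: {D}⁺ = {D}; {C}⁺ = {C} — none reach the full schema.

{A}, {B, E}, {C, D}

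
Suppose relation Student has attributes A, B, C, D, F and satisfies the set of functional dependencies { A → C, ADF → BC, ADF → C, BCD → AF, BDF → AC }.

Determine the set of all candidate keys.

Attribute D never appears on the right-hand side of any dependency, so D must belong to every candidate key.
{D}⁺ = {D}, which is not all of the schema, so we must add further attributes.
{A, B, D}⁺: A→C adds C; BCD→AF adds F → {A, B, C, D, F}.
{A, D, F}⁺: A→C adds C; ADF→BC adds B → {A, B, C, D, F}.
{B, C, D}⁺: BCD→AF adds A, F → {A, B, C, D, F}.
{B, D, F}⁺: BDF→AC adds A, C → {A, B, C, D, F}.

{A, B, D}; {A, D, F}; {B, C, D}; {B, D, F}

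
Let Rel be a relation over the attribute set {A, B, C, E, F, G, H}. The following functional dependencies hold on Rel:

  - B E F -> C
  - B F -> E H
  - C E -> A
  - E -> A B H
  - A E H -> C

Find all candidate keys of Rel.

Attributes F, G never appear on any right-hand side, so every candidate key must contain {F, G}.
{F, G}⁺ = {F, G}, which is not all of the schema, so we must add further attributes.
{B, F, G}⁺: BF→EH adds E, H; E→ABH adds A; AEH→C adds C → {A, B, C, E, F, G, H}. Minimal: {F, G}⁺ = {F, G}; {B, G}⁺ = {B, G}; {B, F}⁺ = {A, B, C, E, F, H} — none reach the full schema.
{E, F, G}⁺: E→ABH adds A, B, H; AEH→C adds C → {A, B, C, E, F, G, H}. Minimal: {F, G}⁺ = {F, G}; {E, G}⁺ = {A, B, C, E, G, H}; {E, F}⁺ = {A, B, C, E, F, H} — none reach the full schema.
Any other superkey contains one of these as a subset, so there are no further candidate keys.

{B, F, G}; {E, F, G}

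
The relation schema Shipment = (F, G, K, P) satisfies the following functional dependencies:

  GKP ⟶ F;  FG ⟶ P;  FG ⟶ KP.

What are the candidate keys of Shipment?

Attribute G never appears on the right-hand side of any dependency, so G must belong to every candidate key.
{G}⁺ = {G}, which is not all of the schema, so we must add further attributes.
{F, G}⁺: FG→P adds P; FG→KP adds K → {F, G, K, P}.
{G, K, P}⁺: GKP→F adds F → {F, G, K, P}.
Any other superkey contains one of these as a subset, so there are no further candidate keys.

(F, G), (G, K, P)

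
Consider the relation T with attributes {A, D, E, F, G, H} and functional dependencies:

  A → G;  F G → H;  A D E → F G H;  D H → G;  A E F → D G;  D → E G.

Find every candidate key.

{A, D}; {A, E, F}

{A, D}⁺: A→G adds G; D→EG adds E; ADE→FGH adds F, H → {A, D, E, F, G, H}. Minimal: {D}⁺ = {D, E, G}; {A}⁺ = {A, G} — none reach the full schema.
{A, E, F}⁺: A→G adds G; FG→H adds H; AEF→DG adds D → {A, D, E, F, G, H}. Minimal: {E, F}⁺ = {E, F}; {A, F}⁺ = {A, F, G, H}; {A, E}⁺ = {A, E, G} — none reach the full schema.
Any other superkey contains one of these as a subset, so there are no further candidate keys.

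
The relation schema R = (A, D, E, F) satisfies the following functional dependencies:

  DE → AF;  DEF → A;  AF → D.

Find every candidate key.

Attribute E never appears on the right-hand side of any dependency, so E must belong to every candidate key.
{E}⁺ = {E}, which is not all of the schema, so we must add further attributes.
{D, E}⁺: DE→AF adds A, F → {A, D, E, F}.
{A, E, F}⁺: AF→D adds D → {A, D, E, F}.

DE, AEF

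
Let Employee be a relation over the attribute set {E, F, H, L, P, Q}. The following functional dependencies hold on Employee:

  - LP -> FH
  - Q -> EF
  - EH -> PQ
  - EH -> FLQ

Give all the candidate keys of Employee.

{E, H}⁺: EH→PQ adds P, Q; EH→FLQ adds F, L → {E, F, H, L, P, Q}. Minimal: {H}⁺ = {H}; {E}⁺ = {E} — none reach the full schema.
{H, Q}⁺: Q→EF adds E, F; EH→PQ adds P; EH→FLQ adds L → {E, F, H, L, P, Q}. Minimal: {Q}⁺ = {E, F, Q}; {H}⁺ = {H} — none reach the full schema.
{E, L, P}⁺: LP→FH adds F, H; EH→PQ adds Q → {E, F, H, L, P, Q}. Minimal: {L, P}⁺ = {F, H, L, P}; {E, P}⁺ = {E, P}; {E, L}⁺ = {E, L} — none reach the full schema.
{L, P, Q}⁺: LP→FH adds F, H; Q→EF adds E → {E, F, H, L, P, Q}. Minimal: {P, Q}⁺ = {E, F, P, Q}; {L, Q}⁺ = {E, F, L, Q}; {L, P}⁺ = {F, H, L, P} — none reach the full schema.
Any other superkey contains one of these as a subset, so there are no further candidate keys.

{E, H}, {H, Q}, {E, L, P}, {L, P, Q}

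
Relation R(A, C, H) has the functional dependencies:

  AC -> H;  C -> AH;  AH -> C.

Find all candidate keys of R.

{C}, {A, H}

{C}⁺: C→AH adds A, H → {A, C, H}.
{A, H}⁺: AH→C adds C → {A, C, H}. Minimal: {H}⁺ = {H}; {A}⁺ = {A} — none reach the full schema.
Any other superkey contains one of these as a subset, so there are no further candidate keys.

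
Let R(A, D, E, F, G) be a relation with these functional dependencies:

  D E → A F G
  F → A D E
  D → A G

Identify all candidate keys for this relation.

{F}⁺: F→ADE adds A, D, E; D→AG adds G → {A, D, E, F, G}.
{D, E}⁺: DE→AFG adds A, F, G → {A, D, E, F, G}. Minimal: {E}⁺ = {E}; {D}⁺ = {A, D, G} — none reach the full schema.
Any other superkey contains one of these as a subset, so there are no further candidate keys.

{F}; {D, E}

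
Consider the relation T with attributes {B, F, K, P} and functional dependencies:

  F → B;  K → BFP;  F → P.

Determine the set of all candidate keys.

{K}

Attribute K never appears on the right-hand side of any dependency, so K must belong to every candidate key.
{K}⁺ = {B, F, K, P}, which is all of the schema, so {K} is the only candidate key.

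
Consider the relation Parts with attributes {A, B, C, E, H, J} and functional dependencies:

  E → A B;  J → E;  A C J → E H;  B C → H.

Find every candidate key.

{C, J}

Attributes C, J never appear on any right-hand side, so every candidate key must contain {C, J}.
{C, J}⁺ = {A, B, C, E, H, J}, which is all of the schema, so {C, J} is the only candidate key.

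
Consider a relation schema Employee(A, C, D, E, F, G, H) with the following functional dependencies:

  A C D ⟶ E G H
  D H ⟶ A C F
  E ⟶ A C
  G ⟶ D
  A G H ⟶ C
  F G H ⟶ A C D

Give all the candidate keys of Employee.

{D, E}, {D, H}, {E, G}, {G, H}, {A, C, D}, {A, C, G}

{D, E}⁺: E→AC adds A, C; ACD→EGH adds G, H; DH→ACF adds F → {A, C, D, E, F, G, H}. Minimal: {E}⁺ = {A, C, E}; {D}⁺ = {D} — none reach the full schema.
{D, H}⁺: DH→ACF adds A, C, F; ACD→EGH adds E, G → {A, C, D, E, F, G, H}. Minimal: {H}⁺ = {H}; {D}⁺ = {D} — none reach the full schema.
{E, G}⁺: E→AC adds A, C; G→D adds D; ACD→EGH adds H; DH→ACF adds F → {A, C, D, E, F, G, H}. Minimal: {G}⁺ = {D, G}; {E}⁺ = {A, C, E} — none reach the full schema.
{G, H}⁺: G→D adds D; DH→ACF adds A, C, F; ACD→EGH adds E → {A, C, D, E, F, G, H}. Minimal: {H}⁺ = {H}; {G}⁺ = {D, G} — none reach the full schema.
{A, C, D}⁺: ACD→EGH adds E, G, H; DH→ACF adds F → {A, C, D, E, F, G, H}. Minimal: {C, D}⁺ = {C, D}; {A, D}⁺ = {A, D}; {A, C}⁺ = {A, C} — none reach the full schema.
{A, C, G}⁺: G→D adds D; ACD→EGH adds E, H; DH→ACF adds F → {A, C, D, E, F, G, H}. Minimal: {C, G}⁺ = {C, D, G}; {A, G}⁺ = {A, D, G}; {A, C}⁺ = {A, C} — none reach the full schema.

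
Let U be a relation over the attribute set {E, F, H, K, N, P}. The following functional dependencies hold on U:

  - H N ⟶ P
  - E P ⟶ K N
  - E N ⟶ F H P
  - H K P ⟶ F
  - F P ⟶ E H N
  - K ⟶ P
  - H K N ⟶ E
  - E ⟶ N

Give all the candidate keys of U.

(E), (F, K), (F, P), (H, K), (F, H, N)

{E}⁺: E→N adds N; EN→FHP adds F, H, P; EP→KN adds K → {E, F, H, K, N, P}.
{F, K}⁺: K→P adds P; FP→EHN adds E, H, N → {E, F, H, K, N, P}.
{F, P}⁺: FP→EHN adds E, H, N; EP→KN adds K → {E, F, H, K, N, P}.
{H, K}⁺: K→P adds P; HKP→F adds F; FP→EHN adds E, N → {E, F, H, K, N, P}.
{F, H, N}⁺: HN→P adds P; FP→EHN adds E; EP→KN adds K → {E, F, H, K, N, P}.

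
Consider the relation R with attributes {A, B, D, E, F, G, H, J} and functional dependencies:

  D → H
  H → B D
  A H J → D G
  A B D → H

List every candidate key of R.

Attributes A, E, F, J never appear on any right-hand side, so every candidate key must contain {A, E, F, J}.
{A, E, F, J}⁺ = {A, E, F, J}, which is not all of the schema, so we must add further attributes.
{A, D, E, F, J}⁺: D→H adds H; H→BD adds B; AHJ→DG adds G → {A, B, D, E, F, G, H, J}. Minimal: {D, E, F, J}⁺ = {B, D, E, F, H, J}; {A, E, F, J}⁺ = {A, E, F, J}; {A, D, F, J}⁺ = {A, B, D, F, G, H, J}; … — none reach the full schema.
{A, E, F, H, J}⁺: H→BD adds B, D; AHJ→DG adds G → {A, B, D, E, F, G, H, J}. Minimal: {E, F, H, J}⁺ = {B, D, E, F, H, J}; {A, F, H, J}⁺ = {A, B, D, F, G, H, J}; {A, E, H, J}⁺ = {A, B, D, E, G, H, J}; … — none reach the full schema.

(A, D, E, F, J); (A, E, F, H, J)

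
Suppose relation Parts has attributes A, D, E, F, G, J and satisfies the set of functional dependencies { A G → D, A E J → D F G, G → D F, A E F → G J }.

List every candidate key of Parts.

{A, E, F}, {A, E, G}, {A, E, J}

Attributes A, E never appear on any right-hand side, so every candidate key must contain {A, E}.
{A, E}⁺ = {A, E}, which is not all of the schema, so we must add further attributes.
{A, E, F}⁺: AEF→GJ adds G, J; AG→D adds D → {A, D, E, F, G, J}.
{A, E, G}⁺: AG→D adds D; G→DF adds F; AEF→GJ adds J → {A, D, E, F, G, J}.
{A, E, J}⁺: AEJ→DFG adds D, F, G → {A, D, E, F, G, J}.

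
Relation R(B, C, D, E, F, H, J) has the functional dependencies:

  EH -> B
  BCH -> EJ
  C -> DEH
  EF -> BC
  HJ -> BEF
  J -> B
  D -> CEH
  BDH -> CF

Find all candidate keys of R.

C, D, EF, HJ

{C}⁺: C→DEH adds D, E, H; EH→B adds B; BCH→EJ adds J; HJ→BEF adds F → {B, C, D, E, F, H, J}.
{D}⁺: D→CEH adds C, E, H; EH→B adds B; BCH→EJ adds J; HJ→BEF adds F → {B, C, D, E, F, H, J}.
{E, F}⁺: EF→BC adds B, C; C→DEH adds D, H; BCH→EJ adds J → {B, C, D, E, F, H, J}.
{H, J}⁺: HJ→BEF adds B, E, F; EF→BC adds C; C→DEH adds D → {B, C, D, E, F, H, J}.
Any other superkey contains one of these as a subset, so there are no further candidate keys.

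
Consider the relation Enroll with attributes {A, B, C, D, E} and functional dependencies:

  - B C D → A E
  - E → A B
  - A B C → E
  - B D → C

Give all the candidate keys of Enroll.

{B, D}, {D, E}

{B, D}⁺: BD→C adds C; BCD→AE adds A, E → {A, B, C, D, E}. Minimal: {D}⁺ = {D}; {B}⁺ = {B} — none reach the full schema.
{D, E}⁺: E→AB adds A, B; BD→C adds C → {A, B, C, D, E}. Minimal: {E}⁺ = {A, B, E}; {D}⁺ = {D} — none reach the full schema.
Any other superkey contains one of these as a subset, so there are no further candidate keys.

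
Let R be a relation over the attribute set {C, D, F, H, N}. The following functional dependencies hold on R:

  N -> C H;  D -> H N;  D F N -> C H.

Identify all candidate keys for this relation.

DF

{D, F}⁺: D→HN adds H, N; DFN→CH adds C → {C, D, F, H, N}. Minimal: {F}⁺ = {F}; {D}⁺ = {C, D, H, N} — none reach the full schema.
No other minimal superkey exists.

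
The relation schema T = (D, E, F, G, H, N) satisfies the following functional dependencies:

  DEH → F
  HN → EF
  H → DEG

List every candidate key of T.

{H, N}

{H, N}⁺: HN→EF adds E, F; H→DEG adds D, G → {D, E, F, G, H, N}. Minimal: {N}⁺ = {N}; {H}⁺ = {D, E, F, G, H} — none reach the full schema.
No other minimal superkey exists.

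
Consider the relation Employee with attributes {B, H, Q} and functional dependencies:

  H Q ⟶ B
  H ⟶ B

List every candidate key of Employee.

{H, Q}

Attributes H, Q never appear on any right-hand side, so every candidate key must contain {H, Q}.
{H, Q}⁺ = {B, H, Q}, which is all of the schema, so {H, Q} is the only candidate key.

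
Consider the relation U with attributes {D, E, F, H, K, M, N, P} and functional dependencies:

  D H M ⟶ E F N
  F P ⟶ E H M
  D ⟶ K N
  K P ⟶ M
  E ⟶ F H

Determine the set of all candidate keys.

Attributes D, P never appear on any right-hand side, so every candidate key must contain {D, P}.
{D, P}⁺ = {D, K, M, N, P}, which is not all of the schema, so we must add further attributes.
{D, E, P}⁺: D→KN adds K, N; KP→M adds M; E→FH adds F, H → {D, E, F, H, K, M, N, P}. Minimal: {E, P}⁺ = {E, F, H, M, P}; {D, P}⁺ = {D, K, M, N, P}; {D, E}⁺ = {D, E, F, H, K, N} — none reach the full schema.
{D, F, P}⁺: FP→EHM adds E, H, M; D→KN adds K, N → {D, E, F, H, K, M, N, P}. Minimal: {F, P}⁺ = {E, F, H, M, P}; {D, P}⁺ = {D, K, M, N, P}; {D, F}⁺ = {D, F, K, N} — none reach the full schema.
{D, H, P}⁺: D→KN adds K, N; KP→M adds M; DHM→EFN adds E, F → {D, E, F, H, K, M, N, P}. Minimal: {H, P}⁺ = {H, P}; {D, P}⁺ = {D, K, M, N, P}; {D, H}⁺ = {D, H, K, N} — none reach the full schema.
Any other superkey contains one of these as a subset, so there are no further candidate keys.

(D, E, P), (D, F, P), (D, H, P)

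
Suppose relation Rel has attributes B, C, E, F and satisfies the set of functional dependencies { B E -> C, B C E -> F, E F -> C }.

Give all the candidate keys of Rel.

(B, E)

{B, E}⁺: BE→C adds C; BCE→F adds F → {B, C, E, F}. Minimal: {E}⁺ = {E}; {B}⁺ = {B} — none reach the full schema.
No other minimal superkey exists.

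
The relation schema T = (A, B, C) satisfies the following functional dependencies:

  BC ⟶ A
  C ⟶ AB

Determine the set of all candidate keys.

{C}⁺: C→AB adds A, B → {A, B, C}.

C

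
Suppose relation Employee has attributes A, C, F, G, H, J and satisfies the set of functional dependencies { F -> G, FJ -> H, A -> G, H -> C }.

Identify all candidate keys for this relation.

Attributes A, F, J never appear on any right-hand side, so every candidate key must contain {A, F, J}.
{A, F, J}⁺ = {A, C, F, G, H, J}, which is all of the schema, so {A, F, J} is the only candidate key.

{A, F, J}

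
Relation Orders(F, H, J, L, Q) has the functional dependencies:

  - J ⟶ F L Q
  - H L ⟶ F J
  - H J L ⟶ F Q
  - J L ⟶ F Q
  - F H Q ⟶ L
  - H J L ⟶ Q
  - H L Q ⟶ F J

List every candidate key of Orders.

Attribute H never appears on the right-hand side of any dependency, so H must belong to every candidate key.
{H}⁺ = {H}, which is not all of the schema, so we must add further attributes.
{H, J}⁺: J→FLQ adds F, L, Q → {F, H, J, L, Q}. Minimal: {J}⁺ = {F, J, L, Q}; {H}⁺ = {H} — none reach the full schema.
{H, L}⁺: HL→FJ adds F, J; HJL→FQ adds Q → {F, H, J, L, Q}. Minimal: {L}⁺ = {L}; {H}⁺ = {H} — none reach the full schema.
{F, H, Q}⁺: FHQ→L adds L; HLQ→FJ adds J → {F, H, J, L, Q}. Minimal: {H, Q}⁺ = {H, Q}; {F, Q}⁺ = {F, Q}; {F, H}⁺ = {F, H} — none reach the full schema.
Any other superkey contains one of these as a subset, so there are no further candidate keys.

{H, J}; {H, L}; {F, H, Q}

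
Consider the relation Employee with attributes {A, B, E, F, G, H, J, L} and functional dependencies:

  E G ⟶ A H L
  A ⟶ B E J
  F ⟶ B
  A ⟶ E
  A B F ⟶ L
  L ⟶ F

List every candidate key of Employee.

{A, G}; {E, G}

Attribute G never appears on the right-hand side of any dependency, so G must belong to every candidate key.
{G}⁺ = {G}, which is not all of the schema, so we must add further attributes.
{A, G}⁺: A→BEJ adds B, E, J; EG→AHL adds H, L; L→F adds F → {A, B, E, F, G, H, J, L}. Minimal: {G}⁺ = {G}; {A}⁺ = {A, B, E, J} — none reach the full schema.
{E, G}⁺: EG→AHL adds A, H, L; A→BEJ adds B, J; L→F adds F → {A, B, E, F, G, H, J, L}. Minimal: {G}⁺ = {G}; {E}⁺ = {E} — none reach the full schema.
Any other superkey contains one of these as a subset, so there are no further candidate keys.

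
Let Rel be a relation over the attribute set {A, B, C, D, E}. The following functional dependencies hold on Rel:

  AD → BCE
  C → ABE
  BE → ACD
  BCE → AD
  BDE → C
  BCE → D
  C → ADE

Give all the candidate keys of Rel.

{C}⁺: C→ABE adds A, B, E; BE→ACD adds D → {A, B, C, D, E}.
{A, D}⁺: AD→BCE adds B, C, E → {A, B, C, D, E}. Minimal: {D}⁺ = {D}; {A}⁺ = {A} — none reach the full schema.
{B, E}⁺: BE→ACD adds A, C, D → {A, B, C, D, E}. Minimal: {E}⁺ = {E}; {B}⁺ = {B} — none reach the full schema.

(C), (A, D), (B, E)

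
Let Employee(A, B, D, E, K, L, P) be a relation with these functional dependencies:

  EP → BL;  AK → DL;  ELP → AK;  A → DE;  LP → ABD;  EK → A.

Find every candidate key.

Attribute P never appears on the right-hand side of any dependency, so P must belong to every candidate key.
{P}⁺ = {P}, which is not all of the schema, so we must add further attributes.
{A, P}⁺: A→DE adds D, E; EP→BL adds B, L; ELP→AK adds K → {A, B, D, E, K, L, P}. Minimal: {P}⁺ = {P}; {A}⁺ = {A, D, E} — none reach the full schema.
{E, P}⁺: EP→BL adds B, L; ELP→AK adds A, K; A→DE adds D → {A, B, D, E, K, L, P}. Minimal: {P}⁺ = {P}; {E}⁺ = {E} — none reach the full schema.
{L, P}⁺: LP→ABD adds A, B, D; A→DE adds E; ELP→AK adds K → {A, B, D, E, K, L, P}. Minimal: {P}⁺ = {P}; {L}⁺ = {L} — none reach the full schema.

(A, P), (E, P), (L, P)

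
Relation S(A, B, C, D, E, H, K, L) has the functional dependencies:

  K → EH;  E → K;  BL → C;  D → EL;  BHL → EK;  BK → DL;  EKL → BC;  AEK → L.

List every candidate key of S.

{A, D}; {A, E}; {A, K}; {A, B, H, L}

Attribute A never appears on the right-hand side of any dependency, so A must belong to every candidate key.
{A}⁺ = {A}, which is not all of the schema, so we must add further attributes.
{A, D}⁺: D→EL adds E, L; E→K adds K; EKL→BC adds B, C; K→EH adds H → {A, B, C, D, E, H, K, L}. Minimal: {D}⁺ = {B, C, D, E, H, K, L}; {A}⁺ = {A} — none reach the full schema.
{A, E}⁺: E→K adds K; AEK→L adds L; K→EH adds H; EKL→BC adds B, C; BK→DL adds D → {A, B, C, D, E, H, K, L}. Minimal: {E}⁺ = {E, H, K}; {A}⁺ = {A} — none reach the full schema.
{A, K}⁺: K→EH adds E, H; AEK→L adds L; EKL→BC adds B, C; BK→DL adds D → {A, B, C, D, E, H, K, L}. Minimal: {K}⁺ = {E, H, K}; {A}⁺ = {A} — none reach the full schema.
{A, B, H, L}⁺: BL→C adds C; BHL→EK adds E, K; BK→DL adds D → {A, B, C, D, E, H, K, L}. Minimal: {B, H, L}⁺ = {B, C, D, E, H, K, L}; {A, H, L}⁺ = {A, H, L}; {A, B, L}⁺ = {A, B, C, L}; … — none reach the full schema.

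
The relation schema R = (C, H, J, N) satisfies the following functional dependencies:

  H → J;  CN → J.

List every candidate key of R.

Attributes C, H, N never appear on any right-hand side, so every candidate key must contain {C, H, N}.
{C, H, N}⁺ = {C, H, J, N}, which is all of the schema, so {C, H, N} is the only candidate key.

{C, H, N}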